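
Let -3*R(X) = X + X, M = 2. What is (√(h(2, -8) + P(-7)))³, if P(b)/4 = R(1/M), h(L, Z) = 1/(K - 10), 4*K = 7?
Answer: -64*I*√11/121 ≈ -1.7542*I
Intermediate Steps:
K = 7/4 (K = (¼)*7 = 7/4 ≈ 1.7500)
h(L, Z) = -4/33 (h(L, Z) = 1/(7/4 - 10) = 1/(-33/4) = -4/33)
R(X) = -2*X/3 (R(X) = -(X + X)/3 = -2*X/3)
P(b) = -4/3 (P(b) = 4*(-⅔/2) = 4*(-⅔*½) = 4*(-⅓) = -4/3)
(√(h(2, -8) + P(-7)))³ = (√(-4/33 - 4/3))³ = (√(-16/11))³ = (4*I*√11/11)³ = -64*I*√11/121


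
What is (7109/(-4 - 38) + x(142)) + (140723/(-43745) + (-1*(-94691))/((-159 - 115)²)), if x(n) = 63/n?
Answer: -836235507221083/4896741633420 ≈ -170.77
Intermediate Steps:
(7109/(-4 - 38) + x(142)) + (140723/(-43745) + (-1*(-94691))/((-159 - 115)²)) = (7109/(-4 - 38) + 63/142) + (140723/(-43745) + (-1*(-94691))/((-159 - 115)²)) = (7109/(-42) + 63*(1/142)) + (140723*(-1/43745) + 94691/((-274)²)) = (-1/42*7109 + 63/142) + (-140723/43745 + 94691/75076) = (-7109/42 + 63/142) + (-140723/43745 + 94691*(1/75076)) = -251708/1491 + (-140723/43745 + 94691/75076) = -251708/1491 - 6422662153/3284199620 = -836235507221083/4896741633420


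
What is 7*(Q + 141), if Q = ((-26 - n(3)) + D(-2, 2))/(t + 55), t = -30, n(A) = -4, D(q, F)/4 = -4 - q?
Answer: 4893/5 ≈ 978.60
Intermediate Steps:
D(q, F) = -16 - 4*q (D(q, F) = 4*(-4 - q) = -16 - 4*q)
Q = -6/5 (Q = ((-26 - 1*(-4)) + (-16 - 4*(-2)))/(-30 + 55) = ((-26 + 4) + (-16 + 8))/25 = (-22 - 8)*(1/25) = -30*1/25 = -6/5 ≈ -1.2000)
7*(Q + 141) = 7*(-6/5 + 141) = 7*(699/5) = 4893/5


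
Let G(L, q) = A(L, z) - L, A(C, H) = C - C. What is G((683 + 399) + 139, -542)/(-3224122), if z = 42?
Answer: 111/293102 ≈ 0.00037871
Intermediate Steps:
A(C, H) = 0
G(L, q) = -L (G(L, q) = 0 - L = -L)
G((683 + 399) + 139, -542)/(-3224122) = -((683 + 399) + 139)/(-3224122) = -(1082 + 139)*(-1/3224122) = -1*1221*(-1/3224122) = -1221*(-1/3224122) = 111/293102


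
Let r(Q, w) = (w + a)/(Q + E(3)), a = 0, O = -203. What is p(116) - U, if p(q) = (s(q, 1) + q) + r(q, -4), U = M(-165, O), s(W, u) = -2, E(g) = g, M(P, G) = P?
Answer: 33197/119 ≈ 278.97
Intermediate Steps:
U = -165
r(Q, w) = w/(3 + Q) (r(Q, w) = (w + 0)/(Q + 3) = w/(3 + Q))
p(q) = -2 + q - 4/(3 + q) (p(q) = (-2 + q) - 4/(3 + q) = -2 + q - 4/(3 + q))
p(116) - U = (-10 + 116 + 116²)/(3 + 116) - 1*(-165) = (-10 + 116 + 13456)/119 + 165 = (1/119)*13562 + 165 = 13562/119 + 165 = 33197/119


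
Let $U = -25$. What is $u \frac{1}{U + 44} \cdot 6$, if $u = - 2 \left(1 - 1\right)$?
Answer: $0$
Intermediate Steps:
$u = 0$ ($u = \left(-2\right) 0 = 0$)
$u \frac{1}{U + 44} \cdot 6 = 0 \frac{1}{-25 + 44} \cdot 6 = 0 \cdot \frac{1}{19} \cdot 6 = 0 \cdot \frac{6}{19} = 0$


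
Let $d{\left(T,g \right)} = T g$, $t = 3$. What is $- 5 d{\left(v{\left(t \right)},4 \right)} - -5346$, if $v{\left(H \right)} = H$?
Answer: $5286$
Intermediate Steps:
$- 5 d{\left(v{\left(t \right)},4 \right)} - -5346 = - 5 \cdot 3 \cdot 4 - -5346 = \left(-5\right) 12 + 5346 = -60 + 5346 = 5286$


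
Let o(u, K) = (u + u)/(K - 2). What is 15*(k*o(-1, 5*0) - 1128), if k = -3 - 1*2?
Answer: -16995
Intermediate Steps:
o(u, K) = 2*u/(-2 + K) (o(u, K) = (2*u)/(-2 + K) = 2*u/(-2 + K))
k = -5 (k = -3 - 2 = -5)
15*(k*o(-1, 5*0) - 1128) = 15*(-10*(-1)/(-2 + 5*0) - 1128) = 15*(-10*(-1)/(-2 + 0) - 1128) = 15*(-10*(-1)/(-2) - 1128) = 15*(-10*(-1)*(-1)/2 - 1128) = 15*(-5*1 - 1128) = 15*(-5 - 1128) = 15*(-1133) = -16995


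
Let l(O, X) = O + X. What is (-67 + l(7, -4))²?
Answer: 4096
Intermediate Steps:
(-67 + l(7, -4))² = (-67 + (7 - 4))² = (-67 + 3)² = (-64)² = 4096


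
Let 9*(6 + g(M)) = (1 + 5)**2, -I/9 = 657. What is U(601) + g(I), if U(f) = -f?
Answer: -603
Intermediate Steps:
I = -5913 (I = -9*657 = -5913)
g(M) = -2 (g(M) = -6 + (1 + 5)**2/9 = -6 + (1/9)*6**2 = -6 + (1/9)*36 = -6 + 4 = -2)
U(601) + g(I) = -1*601 - 2 = -601 - 2 = -603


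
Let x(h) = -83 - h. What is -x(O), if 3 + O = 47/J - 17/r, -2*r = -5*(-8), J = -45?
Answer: 2873/36 ≈ 79.806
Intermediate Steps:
r = -20 (r = -(-5)*(-8)/2 = -½*40 = -20)
O = -115/36 (O = -3 + (47/(-45) - 17/(-20)) = -3 + (47*(-1/45) - 17*(-1/20)) = -3 + (-47/45 + 17/20) = -3 - 7/36 = -115/36 ≈ -3.1944)
-x(O) = -(-83 - 1*(-115/36)) = -(-83 + 115/36) = -1*(-2873/36) = 2873/36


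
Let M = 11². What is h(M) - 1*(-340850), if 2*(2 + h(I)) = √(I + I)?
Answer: 340848 + 11*√2/2 ≈ 3.4086e+5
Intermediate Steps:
M = 121
h(I) = -2 + √2*√I/2 (h(I) = -2 + √(I + I)/2 = -2 + √(2*I)/2 = -2 + (√2*√I)/2 = -2 + √2*√I/2)
h(M) - 1*(-340850) = (-2 + √2*√121/2) - 1*(-340850) = (-2 + (½)*√2*11) + 340850 = (-2 + 11*√2/2) + 340850 = 340848 + 11*√2/2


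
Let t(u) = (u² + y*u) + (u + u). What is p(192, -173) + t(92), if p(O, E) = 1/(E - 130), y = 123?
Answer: 6049091/303 ≈ 19964.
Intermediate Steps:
p(O, E) = 1/(-130 + E)
t(u) = u² + 125*u (t(u) = (u² + 123*u) + (u + u) = (u² + 123*u) + 2*u = u² + 125*u)
p(192, -173) + t(92) = 1/(-130 - 173) + 92*(125 + 92) = 1/(-303) + 92*217 = -1/303 + 19964 = 6049091/303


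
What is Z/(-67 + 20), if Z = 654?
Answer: -654/47 ≈ -13.915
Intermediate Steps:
Z/(-67 + 20) = 654/(-67 + 20) = 654/(-47) = -1/47*654 = -654/47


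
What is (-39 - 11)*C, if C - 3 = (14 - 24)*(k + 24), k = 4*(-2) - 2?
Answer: 6850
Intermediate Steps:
k = -10 (k = -8 - 2 = -10)
C = -137 (C = 3 + (14 - 24)*(-10 + 24) = 3 - 10*14 = 3 - 140 = -137)
(-39 - 11)*C = (-39 - 11)*(-137) = -50*(-137) = 6850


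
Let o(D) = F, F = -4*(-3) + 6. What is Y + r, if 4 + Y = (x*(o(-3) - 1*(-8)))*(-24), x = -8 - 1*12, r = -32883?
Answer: -20407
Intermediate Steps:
F = 18 (F = 12 + 6 = 18)
o(D) = 18
x = -20 (x = -8 - 12 = -20)
Y = 12476 (Y = -4 - 20*(18 - 1*(-8))*(-24) = -4 - 20*(18 + 8)*(-24) = -4 - 20*26*(-24) = -4 - 520*(-24) = -4 + 12480 = 12476)
Y + r = 12476 - 32883 = -20407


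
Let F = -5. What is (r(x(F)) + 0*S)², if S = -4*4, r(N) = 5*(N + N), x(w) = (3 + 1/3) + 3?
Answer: 36100/9 ≈ 4011.1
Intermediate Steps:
x(w) = 19/3 (x(w) = (3 + 1*(⅓)) + 3 = (3 + ⅓) + 3 = 10/3 + 3 = 19/3)
r(N) = 10*N (r(N) = 5*(2*N) = 10*N)
S = -16
(r(x(F)) + 0*S)² = (10*(19/3) + 0*(-16))² = (190/3 + 0)² = (190/3)² = 36100/9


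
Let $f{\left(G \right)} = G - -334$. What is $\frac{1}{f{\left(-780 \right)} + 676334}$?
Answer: $\frac{1}{675888} \approx 1.4795 \cdot 10^{-6}$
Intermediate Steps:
$f{\left(G \right)} = 334 + G$ ($f{\left(G \right)} = G + 334 = 334 + G$)
$\frac{1}{f{\left(-780 \right)} + 676334} = \frac{1}{\left(334 - 780\right) + 676334} = \frac{1}{-446 + 676334} = \frac{1}{675888}$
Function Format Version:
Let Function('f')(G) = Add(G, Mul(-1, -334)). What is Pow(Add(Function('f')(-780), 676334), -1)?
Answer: Rational(1, 675888) ≈ 1.4795e-6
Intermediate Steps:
Function('f')(G) = Add(334, G) (Function('f')(G) = Add(G, 334) = Add(334, G))
Pow(Add(Function('f')(-780), 676334), -1) = Pow(Add(Add(334, -780), 676334), -1) = Pow(Add(-446, 676334), -1) = Pow(675888, -1) = Rational(1, 675888)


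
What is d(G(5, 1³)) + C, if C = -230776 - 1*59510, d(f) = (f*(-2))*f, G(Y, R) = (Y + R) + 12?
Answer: -290934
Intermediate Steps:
G(Y, R) = 12 + R + Y (G(Y, R) = (R + Y) + 12 = 12 + R + Y)
d(f) = -2*f² (d(f) = (-2*f)*f = -2*f²)
C = -290286 (C = -230776 - 59510 = -290286)
d(G(5, 1³)) + C = -2*(12 + 1³ + 5)² - 290286 = -2*(12 + 1 + 5)² - 290286 = -2*18² - 290286 = -2*324 - 290286 = -648 - 290286 = -290934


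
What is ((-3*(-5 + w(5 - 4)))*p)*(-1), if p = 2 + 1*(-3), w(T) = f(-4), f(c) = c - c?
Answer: 15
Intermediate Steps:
f(c) = 0
w(T) = 0
p = -1 (p = 2 - 3 = -1)
((-3*(-5 + w(5 - 4)))*p)*(-1) = (-3*(-5 + 0)*(-1))*(-1) = (-3*(-5)*(-1))*(-1) = (15*(-1))*(-1) = -15*(-1) = 15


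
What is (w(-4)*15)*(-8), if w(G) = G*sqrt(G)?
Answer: 960*I ≈ 960.0*I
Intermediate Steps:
w(G) = G**(3/2)
(w(-4)*15)*(-8) = ((-4)**(3/2)*15)*(-8) = (-8*I*15)*(-8) = -120*I*(-8) = 960*I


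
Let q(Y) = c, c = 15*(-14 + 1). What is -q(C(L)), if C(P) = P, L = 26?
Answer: 195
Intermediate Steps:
c = -195 (c = 15*(-13) = -195)
q(Y) = -195
-q(C(L)) = -1*(-195) = 195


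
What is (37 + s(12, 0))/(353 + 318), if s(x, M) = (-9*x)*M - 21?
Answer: 16/671 ≈ 0.023845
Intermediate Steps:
s(x, M) = -21 - 9*M*x (s(x, M) = -9*M*x - 21 = -21 - 9*M*x)
(37 + s(12, 0))/(353 + 318) = (37 + (-21 - 9*0*12))/(353 + 318) = (37 + (-21 + 0))/671 = (37 - 21)*(1/671) = 16*(1/671) = 16/671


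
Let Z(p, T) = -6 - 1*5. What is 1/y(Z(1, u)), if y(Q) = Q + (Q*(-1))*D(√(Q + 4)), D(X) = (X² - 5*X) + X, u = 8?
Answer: I/(44*(√7 - 2*I)) ≈ -0.0041322 + 0.0054664*I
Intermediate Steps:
Z(p, T) = -11 (Z(p, T) = -6 - 5 = -11)
D(X) = X² - 4*X
y(Q) = Q - Q*√(4 + Q)*(-4 + √(4 + Q)) (y(Q) = Q + (Q*(-1))*(√(Q + 4)*(-4 + √(Q + 4))) = Q + (-Q)*(√(4 + Q)*(-4 + √(4 + Q))) = Q - Q*√(4 + Q)*(-4 + √(4 + Q)))
1/y(Z(1, u)) = 1/(-11*(-3 - 1*(-11) + 4*√(4 - 11))) = 1/(-11*(-3 + 11 + 4*√(-7))) = 1/(-11*(-3 + 11 + 4*(I*√7))) = 1/(-11*(-3 + 11 + 4*I*√7)) = 1/(-11*(8 + 4*I*√7)) = 1/(-88 - 44*I*√7)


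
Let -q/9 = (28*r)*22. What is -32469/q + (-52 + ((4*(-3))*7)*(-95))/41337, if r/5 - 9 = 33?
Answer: 391565399/1782451440 ≈ 0.21968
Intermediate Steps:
r = 210 (r = 45 + 5*33 = 45 + 165 = 210)
q = -1164240 (q = -9*28*210*22 = -52920*22 = -9*129360 = -1164240)
-32469/q + (-52 + ((4*(-3))*7)*(-95))/41337 = -32469/(-1164240) + (-52 + ((4*(-3))*7)*(-95))/41337 = -32469*(-1/1164240) + (-52 - 12*7*(-95))*(1/41337) = 10823/388080 + (-52 - 84*(-95))*(1/41337) = 10823/388080 + (-52 + 7980)*(1/41337) = 10823/388080 + 7928*(1/41337) = 10823/388080 + 7928/41337 = 391565399/1782451440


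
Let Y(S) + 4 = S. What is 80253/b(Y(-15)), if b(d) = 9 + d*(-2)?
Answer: 80253/47 ≈ 1707.5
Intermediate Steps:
Y(S) = -4 + S
b(d) = 9 - 2*d
80253/b(Y(-15)) = 80253/(9 - 2*(-4 - 15)) = 80253/(9 - 2*(-19)) = 80253/(9 + 38) = 80253/47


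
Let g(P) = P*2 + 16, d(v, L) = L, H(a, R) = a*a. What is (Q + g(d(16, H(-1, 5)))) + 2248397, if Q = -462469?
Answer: 1785946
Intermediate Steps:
H(a, R) = a²
g(P) = 16 + 2*P (g(P) = 2*P + 16 = 16 + 2*P)
(Q + g(d(16, H(-1, 5)))) + 2248397 = (-462469 + (16 + 2*(-1)²)) + 2248397 = (-462469 + (16 + 2*1)) + 2248397 = (-462469 + (16 + 2)) + 2248397 = (-462469 + 18) + 2248397 = -462451 + 2248397 = 1785946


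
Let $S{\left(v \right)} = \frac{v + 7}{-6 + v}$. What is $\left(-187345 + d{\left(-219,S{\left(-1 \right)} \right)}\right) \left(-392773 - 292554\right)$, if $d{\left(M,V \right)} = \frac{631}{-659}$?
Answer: $\frac{84611147152422}{659} \approx 1.2839 \cdot 10^{11}$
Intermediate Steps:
$S{\left(v \right)} = \frac{7 + v}{-6 + v}$
$d{\left(M,V \right)} = - \frac{631}{659}$ ($d{\left(M,V \right)} = 631 \left(- \frac{1}{659}\right) = - \frac{631}{659}$)
$\left(-187345 + d{\left(-219,S{\left(-1 \right)} \right)}\right) \left(-392773 - 292554\right) = \left(-187345 - \frac{631}{659}\right) \left(-392773 - 292554\right) = \left(- \frac{123460986}{659}\right) \left(-685327\right) = \frac{84611147152422}{659}$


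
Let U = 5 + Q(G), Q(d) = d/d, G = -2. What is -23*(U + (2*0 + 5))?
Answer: -253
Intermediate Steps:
Q(d) = 1
U = 6 (U = 5 + 1 = 6)
-23*(U + (2*0 + 5)) = -23*(6 + (2*0 + 5)) = -23*(6 + (0 + 5)) = -23*(6 + 5) = -23*11 = -253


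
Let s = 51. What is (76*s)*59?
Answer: 228684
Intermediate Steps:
(76*s)*59 = (76*51)*59 = 3876*59 = 228684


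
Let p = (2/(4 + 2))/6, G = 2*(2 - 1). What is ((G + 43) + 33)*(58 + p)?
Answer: 13585/3 ≈ 4528.3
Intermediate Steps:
G = 2 (G = 2*1 = 2)
p = 1/18 (p = (2/6)*(⅙) = ((⅙)*2)*(⅙) = (⅓)*(⅙) = 1/18 ≈ 0.055556)
((G + 43) + 33)*(58 + p) = ((2 + 43) + 33)*(58 + 1/18) = (45 + 33)*(1045/18) = 78*(1045/18) = 13585/3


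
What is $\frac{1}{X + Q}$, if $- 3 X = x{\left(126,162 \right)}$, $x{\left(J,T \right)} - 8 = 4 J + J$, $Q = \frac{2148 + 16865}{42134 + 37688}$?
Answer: $- \frac{239466}{50869397} \approx -0.0047075$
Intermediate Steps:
$Q = \frac{19013}{79822} \approx 0.23819$
$x{\left(J,T \right)} = 8 + 5 J$ ($x{\left(J,T \right)} = 8 + \left(4 J + J\right) = 8 + 5 J$)
$X = - \frac{638}{3}$ ($X = - \frac{8 + 5 \cdot 126}{3} = - \frac{8 + 630}{3} = \left(- \frac{1}{3}\right) 638 = - \frac{638}{3} \approx -212.67$)
$\frac{1}{X + Q} = \frac{1}{- \frac{638}{3} + \frac{19013}{79822}} = \frac{1}{- \frac{50869397}{239466}} = - \frac{239466}{50869397}$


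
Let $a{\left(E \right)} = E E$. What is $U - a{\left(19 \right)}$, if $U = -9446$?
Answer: $-9807$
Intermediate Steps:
$a{\left(E \right)} = E^{2}$
$U - a{\left(19 \right)} = -9446 - 19^{2} = -9446 - 361 = -9807$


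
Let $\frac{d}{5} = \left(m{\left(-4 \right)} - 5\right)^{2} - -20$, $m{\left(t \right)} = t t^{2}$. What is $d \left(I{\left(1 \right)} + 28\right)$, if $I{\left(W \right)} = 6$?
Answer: $812770$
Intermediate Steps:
$m{\left(t \right)} = t^{3}$
$d = 23905$ ($d = 5 \left(\left(\left(-4\right)^{3} - 5\right)^{2} - -20\right) = 5 \left(\left(-64 - 5\right)^{2} + 20\right) = 5 \left(\left(-69\right)^{2} + 20\right) = 5 \left(4761 + 20\right) = 5 \cdot 4781 = 23905$)
$d \left(I{\left(1 \right)} + 28\right) = 23905 \left(6 + 28\right) = 23905 \cdot 34 = 812770$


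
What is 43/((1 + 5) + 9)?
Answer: 43/15 ≈ 2.8667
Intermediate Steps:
43/((1 + 5) + 9) = 43/(6 + 9) = 43/15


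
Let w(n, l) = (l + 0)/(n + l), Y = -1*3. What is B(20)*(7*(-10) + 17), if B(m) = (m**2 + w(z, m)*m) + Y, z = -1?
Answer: -420979/19 ≈ -22157.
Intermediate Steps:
Y = -3
w(n, l) = l/(l + n)
B(m) = -3 + m**2 + m**2/(-1 + m) (B(m) = (m**2 + (m/(m - 1))*m) - 3 = (m**2 + (m/(-1 + m))*m) - 3 = (m**2 + m**2/(-1 + m)) - 3 = -3 + m**2 + m**2/(-1 + m))
B(20)*(7*(-10) + 17) = ((3 + 20**3 - 3*20)/(-1 + 20))*(7*(-10) + 17) = ((3 + 8000 - 60)/19)*(-70 + 17) = ((1/19)*7943)*(-53) = (7943/19)*(-53) = -420979/19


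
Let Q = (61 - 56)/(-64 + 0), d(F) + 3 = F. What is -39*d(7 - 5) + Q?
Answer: 2491/64 ≈ 38.922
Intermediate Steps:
d(F) = -3 + F
Q = -5/64 (Q = 5/(-64) = 5*(-1/64) = -5/64 ≈ -0.078125)
-39*d(7 - 5) + Q = -39*(-3 + (7 - 5)) - 5/64 = -39*(-3 + 2) - 5/64 = -39*(-1) - 5/64 = 39 - 5/64 = 2491/64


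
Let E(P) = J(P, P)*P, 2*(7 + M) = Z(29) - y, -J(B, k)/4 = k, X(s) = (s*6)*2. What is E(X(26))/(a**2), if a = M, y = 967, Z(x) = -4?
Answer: -1557504/970225 ≈ -1.6053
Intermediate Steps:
X(s) = 12*s (X(s) = (6*s)*2 = 12*s)
J(B, k) = -4*k
M = -985/2 (M = -7 + (-4 - 1*967)/2 = -7 + (-4 - 967)/2 = -7 + (1/2)*(-971) = -7 - 971/2 = -985/2 ≈ -492.50)
E(P) = -4*P**2 (E(P) = (-4*P)*P = -4*P**2)
a = -985/2 ≈ -492.50
E(X(26))/(a**2) = (-4*(12*26)**2)/((-985/2)**2) = (-4*312**2)/(970225/4) = -4*97344*(4/970225) = -389376*4/970225 = -1557504/970225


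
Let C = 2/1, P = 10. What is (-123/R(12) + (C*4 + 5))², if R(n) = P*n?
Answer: 229441/1600 ≈ 143.40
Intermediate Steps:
R(n) = 10*n
C = 2 (C = 1*2 = 2)
(-123/R(12) + (C*4 + 5))² = (-123/(10*12) + (2*4 + 5))² = (-123/120 + (8 + 5))² = (-123*1/120 + 13)² = (-41/40 + 13)² = (479/40)² = 229441/1600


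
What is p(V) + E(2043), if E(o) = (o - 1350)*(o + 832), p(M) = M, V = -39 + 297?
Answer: 1992633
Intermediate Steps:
V = 258
E(o) = (-1350 + o)*(832 + o)
p(V) + E(2043) = 258 + (-1123200 + 2043² - 518*2043) = 258 + (-1123200 + 4173849 - 1058274) = 258 + 1992375 = 1992633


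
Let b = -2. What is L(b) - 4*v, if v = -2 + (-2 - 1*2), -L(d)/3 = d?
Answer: 30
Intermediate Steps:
L(d) = -3*d
v = -6 (v = -2 + (-2 - 2) = -2 - 4 = -6)
L(b) - 4*v = -3*(-2) - 4*(-6) = 6 + 24 = 30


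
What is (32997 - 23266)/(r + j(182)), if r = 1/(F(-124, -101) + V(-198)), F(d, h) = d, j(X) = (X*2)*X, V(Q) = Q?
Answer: 3133382/21331855 ≈ 0.14689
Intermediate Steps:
j(X) = 2*X**2 (j(X) = (2*X)*X = 2*X**2)
r = -1/322 (r = 1/(-124 - 198) = 1/(-322) = -1/322 ≈ -0.0031056)
(32997 - 23266)/(r + j(182)) = (32997 - 23266)/(-1/322 + 2*182**2) = 9731/(-1/322 + 2*33124) = 9731/(-1/322 + 66248) = 9731/(21331855/322) = 9731*(322/21331855) = 3133382/21331855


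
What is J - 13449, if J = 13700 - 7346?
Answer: -7095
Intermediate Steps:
J = 6354
J - 13449 = 6354 - 13449 = -7095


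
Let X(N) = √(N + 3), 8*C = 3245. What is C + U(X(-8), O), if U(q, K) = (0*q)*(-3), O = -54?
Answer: 3245/8 ≈ 405.63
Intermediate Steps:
C = 3245/8 (C = (⅛)*3245 = 3245/8 ≈ 405.63)
X(N) = √(3 + N)
U(q, K) = 0 (U(q, K) = 0*(-3) = 0)
C + U(X(-8), O) = 3245/8 + 0 = 3245/8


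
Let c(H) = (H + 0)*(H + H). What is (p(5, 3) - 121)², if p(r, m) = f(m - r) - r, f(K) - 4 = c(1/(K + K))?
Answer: 950625/64 ≈ 14854.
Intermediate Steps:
c(H) = 2*H² (c(H) = H*(2*H) = 2*H²)
f(K) = 4 + 1/(2*K²) (f(K) = 4 + 2*(1/(K + K))² = 4 + 2*(1/(2*K))² = 4 + 2*(1/(4*K²)) = 4 + 1/(2*K²))
p(r, m) = 4 + 1/(2*(m - r)²) - r (p(r, m) = (4 + 1/(2*(m - r)²)) - r = 4 + 1/(2*(m - r)²) - r)
(p(5, 3) - 121)² = ((4 + 1/(2*(3 - 1*5)²) - 1*5) - 121)² = ((4 + 1/(2*(3 - 5)²) - 5) - 121)² = ((4 + (½)/(-2)² - 5) - 121)² = ((4 + (½)*(¼) - 5) - 121)² = ((4 + ⅛ - 5) - 121)² = (-7/8 - 121)² = (-975/8)² = 950625/64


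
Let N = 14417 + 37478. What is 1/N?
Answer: 1/51895 ≈ 1.9270e-5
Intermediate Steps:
N = 51895
1/N = 1/51895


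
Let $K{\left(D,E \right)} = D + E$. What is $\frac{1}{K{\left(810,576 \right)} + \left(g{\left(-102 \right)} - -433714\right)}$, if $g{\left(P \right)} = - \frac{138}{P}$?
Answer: $\frac{17}{7396723} \approx 2.2983 \cdot 10^{-6}$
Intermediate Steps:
$\frac{1}{K{\left(810,576 \right)} + \left(g{\left(-102 \right)} - -433714\right)} = \frac{1}{\left(810 + 576\right) - \left(-433714 + \frac{138}{-102}\right)} = \frac{1}{1386 + \left(\left(-138\right) \left(- \frac{1}{102}\right) + 433714\right)} = \frac{1}{1386 + \left(\frac{23}{17} + 433714\right)} = \frac{1}{1386 + \frac{7373161}{17}} = \frac{1}{\frac{7396723}{17}} = \frac{17}{7396723}$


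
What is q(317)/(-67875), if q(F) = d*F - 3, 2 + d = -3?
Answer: 1588/67875 ≈ 0.023396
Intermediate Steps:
d = -5 (d = -2 - 3 = -5)
q(F) = -3 - 5*F (q(F) = -5*F - 3 = -3 - 5*F)
q(317)/(-67875) = (-3 - 5*317)/(-67875) = (-3 - 1585)*(-1/67875) = -1588*(-1/67875) = 1588/67875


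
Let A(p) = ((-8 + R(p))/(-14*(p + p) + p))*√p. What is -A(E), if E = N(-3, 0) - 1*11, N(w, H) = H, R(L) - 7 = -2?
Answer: I*√11/99 ≈ 0.033501*I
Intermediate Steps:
R(L) = 5 (R(L) = 7 - 2 = 5)
E = -11 (E = 0 - 1*11 = 0 - 11 = -11)
A(p) = 1/(9*√p) (A(p) = ((-8 + 5)/(-14*(p + p) + p))*√p = (-3/(-28*p + p))*√p = (-3*(-1/(27*p)))*√p = (-(-1)/(9*p))*√p = (1/(9*p))*√p = 1/(9*√p))
-A(E) = -1/(9*√(-11)) = -(-I*√11/11)/9 = -(-1)*I*√11/99 = I*√11/99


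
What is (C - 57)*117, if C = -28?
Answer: -9945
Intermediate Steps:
(C - 57)*117 = (-28 - 57)*117 = -85*117 = -9945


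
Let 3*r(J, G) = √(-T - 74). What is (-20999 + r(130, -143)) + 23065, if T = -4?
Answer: 2066 + I*√70/3 ≈ 2066.0 + 2.7889*I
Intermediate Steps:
r(J, G) = I*√70/3 (r(J, G) = √(-1*(-4) - 74)/3 = √(4 - 74)/3 = √(-70)/3 = (I*√70)/3 = I*√70/3)
(-20999 + r(130, -143)) + 23065 = (-20999 + I*√70/3) + 23065 = 2066 + I*√70/3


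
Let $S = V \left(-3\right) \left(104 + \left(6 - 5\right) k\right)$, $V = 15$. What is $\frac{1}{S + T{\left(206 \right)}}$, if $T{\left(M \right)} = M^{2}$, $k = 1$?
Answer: $\frac{1}{37711} \approx 2.6517 \cdot 10^{-5}$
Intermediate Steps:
$S = -4725$ ($S = 15 \left(-3\right) \left(104 + \left(6 - 5\right) 1\right) = - 45 \left(104 + 1 \cdot 1\right) = - 45 \left(104 + 1\right) = \left(-45\right) 105 = -4725$)
$\frac{1}{S + T{\left(206 \right)}} = \frac{1}{-4725 + 206^{2}} = \frac{1}{-4725 + 42436} = \frac{1}{37711}$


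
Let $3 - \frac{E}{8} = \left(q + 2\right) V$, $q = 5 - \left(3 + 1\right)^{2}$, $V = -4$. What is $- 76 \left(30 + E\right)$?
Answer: $17784$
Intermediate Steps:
$q = -11$ ($q = 5 - 4^{2} = 5 - 16 = -11$)
$E = -264$ ($E = 24 - 8 \left(-11 + 2\right) \left(-4\right) = 24 - 8 \left(\left(-9\right) \left(-4\right)\right) = 24 - 288 = -264$)
$- 76 \left(30 + E\right) = - 76 \left(30 - 264\right) = - 76 \left(-234\right) = \left(-1\right) \left(-17784\right) = 17784$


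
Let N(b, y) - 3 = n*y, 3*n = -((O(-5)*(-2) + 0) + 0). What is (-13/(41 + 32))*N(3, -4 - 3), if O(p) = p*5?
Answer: -4667/219 ≈ -21.310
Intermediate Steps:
O(p) = 5*p
n = -50/3 (n = (-(((5*(-5))*(-2) + 0) + 0))/3 = (-((-25*(-2) + 0) + 0))/3 = (-((50 + 0) + 0))/3 = (-(50 + 0))/3 = (-1*50)/3 = (⅓)*(-50) = -50/3 ≈ -16.667)
N(b, y) = 3 - 50*y/3
(-13/(41 + 32))*N(3, -4 - 3) = (-13/(41 + 32))*(3 - 50*(-4 - 3)/3) = (-13/73)*(3 - 50/3*(-7)) = ((1/73)*(-13))*(3 + 350/3) = -13/73*359/3 = -4667/219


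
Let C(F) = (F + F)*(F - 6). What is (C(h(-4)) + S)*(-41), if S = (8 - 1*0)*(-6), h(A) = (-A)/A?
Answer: 1394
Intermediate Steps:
h(A) = -1
C(F) = 2*F*(-6 + F) (C(F) = (2*F)*(-6 + F) = 2*F*(-6 + F))
S = -48 (S = (8 + 0)*(-6) = 8*(-6) = -48)
(C(h(-4)) + S)*(-41) = (2*(-1)*(-6 - 1) - 48)*(-41) = (2*(-1)*(-7) - 48)*(-41) = (14 - 48)*(-41) = -34*(-41) = 1394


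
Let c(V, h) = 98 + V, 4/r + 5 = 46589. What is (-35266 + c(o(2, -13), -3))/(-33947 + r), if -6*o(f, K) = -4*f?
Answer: 409551000/395346761 ≈ 1.0359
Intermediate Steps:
r = 1/11646 (r = 4/(-5 + 46589) = 4/46584 = 4*(1/46584) = 1/11646 ≈ 8.5866e-5)
o(f, K) = 2*f/3 (o(f, K) = -(-2)*f/3 = 2*f/3)
(-35266 + c(o(2, -13), -3))/(-33947 + r) = (-35266 + (98 + (⅔)*2))/(-33947 + 1/11646) = (-35266 + (98 + 4/3))/(-395346761/11646) = (-35266 + 298/3)*(-11646/395346761) = -105500/3*(-11646/395346761) = 409551000/395346761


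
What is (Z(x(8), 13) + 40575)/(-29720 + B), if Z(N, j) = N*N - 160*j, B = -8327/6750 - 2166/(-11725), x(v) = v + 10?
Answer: -122891249250/94089410543 ≈ -1.3061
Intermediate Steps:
x(v) = 10 + v
B = -3320543/3165750 (B = -8327*1/6750 - 2166*(-1/11725) = -8327/6750 + 2166/11725 = -3320543/3165750 ≈ -1.0489)
Z(N, j) = N² - 160*j
(Z(x(8), 13) + 40575)/(-29720 + B) = (((10 + 8)² - 160*13) + 40575)/(-29720 - 3320543/3165750) = ((18² - 2080) + 40575)/(-94089410543/3165750) = ((324 - 2080) + 40575)*(-3165750/94089410543) = (-1756 + 40575)*(-3165750/94089410543) = 38819*(-3165750/94089410543) = -122891249250/94089410543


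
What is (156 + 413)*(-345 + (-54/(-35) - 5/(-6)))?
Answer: -40940119/210 ≈ -1.9495e+5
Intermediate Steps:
(156 + 413)*(-345 + (-54/(-35) - 5/(-6))) = 569*(-345 + (-54*(-1/35) - 5*(-⅙))) = 569*(-345 + (54/35 + ⅚)) = 569*(-345 + 499/210) = 569*(-71951/210) = -40940119/210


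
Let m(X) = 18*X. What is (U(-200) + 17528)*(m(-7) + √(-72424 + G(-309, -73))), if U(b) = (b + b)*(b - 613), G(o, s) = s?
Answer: -43183728 + 342728*I*√72497 ≈ -4.3184e+7 + 9.228e+7*I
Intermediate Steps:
U(b) = 2*b*(-613 + b) (U(b) = (2*b)*(-613 + b) = 2*b*(-613 + b))
(U(-200) + 17528)*(m(-7) + √(-72424 + G(-309, -73))) = (2*(-200)*(-613 - 200) + 17528)*(18*(-7) + √(-72424 - 73)) = (2*(-200)*(-813) + 17528)*(-126 + √(-72497)) = (325200 + 17528)*(-126 + I*√72497) = 342728*(-126 + I*√72497) = -43183728 + 342728*I*√72497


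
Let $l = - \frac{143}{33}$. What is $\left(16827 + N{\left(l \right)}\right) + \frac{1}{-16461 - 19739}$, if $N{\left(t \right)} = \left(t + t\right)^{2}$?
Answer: $\frac{5506707791}{325800} \approx 16902.0$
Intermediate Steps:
$l = - \frac{13}{3}$ ($l = \left(-143\right) \frac{1}{33} = - \frac{13}{3} \approx -4.3333$)
$N{\left(t \right)} = 4 t^{2}$ ($N{\left(t \right)} = \left(2 t\right)^{2} = 4 t^{2}$)
$\left(16827 + N{\left(l \right)}\right) + \frac{1}{-16461 - 19739} = \left(16827 + 4 \left(- \frac{13}{3}\right)^{2}\right) + \frac{1}{-16461 - 19739} = \left(16827 + 4 \cdot \frac{169}{9}\right) + \frac{1}{-36200} = \left(16827 + \frac{676}{9}\right) - \frac{1}{36200} = \frac{152119}{9} - \frac{1}{36200} = \frac{5506707791}{325800}$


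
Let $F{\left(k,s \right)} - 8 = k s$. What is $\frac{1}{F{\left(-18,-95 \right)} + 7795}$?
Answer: $\frac{1}{9513} \approx 0.00010512$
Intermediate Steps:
$F{\left(k,s \right)} = 8 + k s$
$\frac{1}{F{\left(-18,-95 \right)} + 7795} = \frac{1}{\left(8 - -1710\right) + 7795} = \frac{1}{\left(8 + 1710\right) + 7795} = \frac{1}{1718 + 7795} = \frac{1}{9513}$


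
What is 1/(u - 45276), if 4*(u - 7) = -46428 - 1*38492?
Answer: -1/66499 ≈ -1.5038e-5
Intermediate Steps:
u = -21223 (u = 7 + (-46428 - 1*38492)/4 = 7 + (-46428 - 38492)/4 = 7 + (1/4)*(-84920) = 7 - 21230 = -21223)
1/(u - 45276) = 1/(-21223 - 45276) = 1/(-66499) = -1/66499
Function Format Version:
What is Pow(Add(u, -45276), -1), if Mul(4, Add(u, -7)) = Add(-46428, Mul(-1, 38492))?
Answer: Rational(-1, 66499) ≈ -1.5038e-5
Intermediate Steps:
u = -21223 (u = Add(7, Mul(Rational(1, 4), Add(-46428, Mul(-1, 38492)))) = Add(7, Mul(Rational(1, 4), Add(-46428, -38492))) = Add(7, Mul(Rational(1, 4), -84920)) = Add(7, -21230) = -21223)
Pow(Add(u, -45276), -1) = Pow(Add(-21223, -45276), -1) = Pow(-66499, -1) = Rational(-1, 66499)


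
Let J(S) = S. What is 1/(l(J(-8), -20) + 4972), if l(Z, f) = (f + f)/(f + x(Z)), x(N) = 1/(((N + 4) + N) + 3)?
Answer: 181/900292 ≈ 0.00020105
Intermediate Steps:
x(N) = 1/(7 + 2*N) (x(N) = 1/(((4 + N) + N) + 3) = 1/((4 + 2*N) + 3) = 1/(7 + 2*N))
l(Z, f) = 2*f/(f + 1/(7 + 2*Z)) (l(Z, f) = (f + f)/(f + 1/(7 + 2*Z)) = (2*f)/(f + 1/(7 + 2*Z)) = 2*f/(f + 1/(7 + 2*Z)))
1/(l(J(-8), -20) + 4972) = 1/(2*(-20)*(7 + 2*(-8))/(1 - 20*(7 + 2*(-8))) + 4972) = 1/(2*(-20)*(7 - 16)/(1 - 20*(7 - 16)) + 4972) = 1/(2*(-20)*(-9)/(1 - 20*(-9)) + 4972) = 1/(2*(-20)*(-9)/(1 + 180) + 4972) = 1/(2*(-20)*(-9)/181 + 4972) = 1/(2*(-20)*(1/181)*(-9) + 4972) = 1/(360/181 + 4972) = 1/(900292/181) = 181/900292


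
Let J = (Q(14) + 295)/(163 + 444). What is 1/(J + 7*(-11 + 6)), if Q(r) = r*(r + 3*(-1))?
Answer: -607/20796 ≈ -0.029188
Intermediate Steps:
Q(r) = r*(-3 + r) (Q(r) = r*(r - 3) = r*(-3 + r))
J = 449/607 (J = (14*(-3 + 14) + 295)/(163 + 444) = (14*11 + 295)/607 = (154 + 295)*(1/607) = 449*(1/607) = 449/607 ≈ 0.73970)
1/(J + 7*(-11 + 6)) = 1/(449/607 + 7*(-11 + 6)) = 1/(449/607 + 7*(-5)) = 1/(449/607 - 35) = 1/(-20796/607) = -607/20796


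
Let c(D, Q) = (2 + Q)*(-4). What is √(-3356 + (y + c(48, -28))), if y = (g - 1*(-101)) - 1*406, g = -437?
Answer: I*√3994 ≈ 63.198*I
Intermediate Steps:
y = -742 (y = (-437 - 1*(-101)) - 1*406 = (-437 + 101) - 406 = -336 - 406 = -742)
c(D, Q) = -8 - 4*Q
√(-3356 + (y + c(48, -28))) = √(-3356 + (-742 + (-8 - 4*(-28)))) = √(-3356 + (-742 + (-8 + 112))) = √(-3356 + (-742 + 104)) = √(-3356 - 638) = √(-3994) = I*√3994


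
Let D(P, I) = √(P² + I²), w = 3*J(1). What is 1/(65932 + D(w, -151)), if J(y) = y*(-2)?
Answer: 65932/4347005787 - √22837/4347005787 ≈ 1.5132e-5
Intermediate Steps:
J(y) = -2*y
w = -6 (w = 3*(-2*1) = 3*(-2) = -6)
D(P, I) = √(I² + P²)
1/(65932 + D(w, -151)) = 1/(65932 + √((-151)² + (-6)²)) = 1/(65932 + √(22801 + 36)) = 1/(65932 + √22837)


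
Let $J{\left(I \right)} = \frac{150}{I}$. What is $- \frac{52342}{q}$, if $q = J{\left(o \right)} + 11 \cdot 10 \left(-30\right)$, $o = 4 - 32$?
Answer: $\frac{732788}{46275} \approx 15.836$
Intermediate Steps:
$o = -28$
$q = - \frac{46275}{14}$ ($q = \frac{150}{-28} + 11 \cdot 10 \left(-30\right) = 150 \left(- \frac{1}{28}\right) + 110 \left(-30\right) = - \frac{75}{14} - 3300 = - \frac{46275}{14} \approx -3305.4$)
$- \frac{52342}{q} = - \frac{52342}{- \frac{46275}{14}} = \left(-52342\right) \left(- \frac{14}{46275}\right) = \frac{732788}{46275}$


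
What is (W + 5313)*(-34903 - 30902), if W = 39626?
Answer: -2957210895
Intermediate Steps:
(W + 5313)*(-34903 - 30902) = (39626 + 5313)*(-34903 - 30902) = 44939*(-65805) = -2957210895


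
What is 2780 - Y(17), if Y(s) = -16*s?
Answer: 3052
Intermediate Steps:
2780 - Y(17) = 2780 - (-16)*17 = 2780 - 1*(-272) = 2780 + 272 = 3052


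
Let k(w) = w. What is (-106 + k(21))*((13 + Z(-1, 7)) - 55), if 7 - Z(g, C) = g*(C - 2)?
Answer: 2550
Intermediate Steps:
Z(g, C) = 7 - g*(-2 + C) (Z(g, C) = 7 - g*(C - 2) = 7 - g*(-2 + C))
(-106 + k(21))*((13 + Z(-1, 7)) - 55) = (-106 + 21)*((13 + (7 + 2*(-1) - 1*7*(-1))) - 55) = -85*((13 + (7 - 2 + 7)) - 55) = -85*((13 + 12) - 55) = -85*(25 - 55) = -85*(-30) = 2550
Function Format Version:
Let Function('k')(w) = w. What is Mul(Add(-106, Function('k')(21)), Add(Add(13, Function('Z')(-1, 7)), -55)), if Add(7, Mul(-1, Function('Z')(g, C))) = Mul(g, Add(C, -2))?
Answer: 2550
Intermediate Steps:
Function('Z')(g, C) = Add(7, Mul(-1, g, Add(-2, C))) (Function('Z')(g, C) = Add(7, Mul(-1, Mul(g, Add(C, -2)))) = Add(7, Mul(-1, Mul(g, Add(-2, C)))) = Add(7, Mul(-1, g, Add(-2, C))))
Mul(Add(-106, Function('k')(21)), Add(Add(13, Function('Z')(-1, 7)), -55)) = Mul(Add(-106, 21), Add(Add(13, Add(7, Mul(2, -1), Mul(-1, 7, -1))), -55)) = Mul(-85, Add(Add(13, Add(7, -2, 7)), -55)) = Mul(-85, Add(Add(13, 12), -55)) = Mul(-85, Add(25, -55)) = Mul(-85, -30) = 2550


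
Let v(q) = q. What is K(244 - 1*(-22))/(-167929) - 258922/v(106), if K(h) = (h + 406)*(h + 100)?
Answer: -21753291725/8900237 ≈ -2444.1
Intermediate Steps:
K(h) = (100 + h)*(406 + h) (K(h) = (406 + h)*(100 + h) = (100 + h)*(406 + h))
K(244 - 1*(-22))/(-167929) - 258922/v(106) = (40600 + (244 - 1*(-22))**2 + 506*(244 - 1*(-22)))/(-167929) - 258922/106 = (40600 + (244 + 22)**2 + 506*(244 + 22))*(-1/167929) - 258922*1/106 = (40600 + 266**2 + 506*266)*(-1/167929) - 129461/53 = (40600 + 70756 + 134596)*(-1/167929) - 129461/53 = 245952*(-1/167929) - 129461/53 = -245952/167929 - 129461/53 = -21753291725/8900237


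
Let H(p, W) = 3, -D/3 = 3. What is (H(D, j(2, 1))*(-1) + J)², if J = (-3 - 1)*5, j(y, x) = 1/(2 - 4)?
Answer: 529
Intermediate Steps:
D = -9 (D = -3*3 = -9)
j(y, x) = -½ (j(y, x) = 1/(-2) = -½)
J = -20 (J = -4*5 = -20)
(H(D, j(2, 1))*(-1) + J)² = (3*(-1) - 20)² = (-3 - 20)² = (-23)² = 529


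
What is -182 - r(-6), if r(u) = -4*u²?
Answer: -38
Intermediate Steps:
-182 - r(-6) = -182 - (-4)*(-6)² = -182 - (-4)*36 = -182 - 1*(-144) = -182 + 144 = -38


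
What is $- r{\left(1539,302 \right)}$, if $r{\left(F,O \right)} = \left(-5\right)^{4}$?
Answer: $-625$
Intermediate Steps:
$r{\left(F,O \right)} = 625$
$- r{\left(1539,302 \right)} = \left(-1\right) 625 = -625$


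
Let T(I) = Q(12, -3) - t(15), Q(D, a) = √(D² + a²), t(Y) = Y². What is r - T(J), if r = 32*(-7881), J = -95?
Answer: -251967 - 3*√17 ≈ -2.5198e+5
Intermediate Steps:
r = -252192
T(I) = -225 + 3*√17 (T(I) = √(12² + (-3)²) - 1*15² = √(144 + 9) - 1*225 = √153 - 225 = 3*√17 - 225 = -225 + 3*√17)
r - T(J) = -252192 - (-225 + 3*√17) = -252192 + (225 - 3*√17) = -251967 - 3*√17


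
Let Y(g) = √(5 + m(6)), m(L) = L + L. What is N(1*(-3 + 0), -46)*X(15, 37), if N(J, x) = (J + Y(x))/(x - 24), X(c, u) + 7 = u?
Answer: 9/7 - 3*√17/7 ≈ -0.48133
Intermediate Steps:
m(L) = 2*L
X(c, u) = -7 + u
Y(g) = √17 (Y(g) = √(5 + 2*6) = √(5 + 12) = √17)
N(J, x) = (J + √17)/(-24 + x) (N(J, x) = (J + √17)/(x - 24) = (J + √17)/(-24 + x))
N(1*(-3 + 0), -46)*X(15, 37) = ((1*(-3 + 0) + √17)/(-24 - 46))*(-7 + 37) = ((1*(-3) + √17)/(-70))*30 = -(-3 + √17)/70*30 = (3/70 - √17/70)*30 = 9/7 - 3*√17/7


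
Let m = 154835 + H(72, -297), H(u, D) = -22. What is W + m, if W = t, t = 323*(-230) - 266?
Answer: 80257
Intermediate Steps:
t = -74556 (t = -74290 - 266 = -74556)
W = -74556
m = 154813 (m = 154835 - 22 = 154813)
W + m = -74556 + 154813 = 80257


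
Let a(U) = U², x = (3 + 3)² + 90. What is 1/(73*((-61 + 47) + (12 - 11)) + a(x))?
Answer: 1/14927 ≈ 6.6993e-5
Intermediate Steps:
x = 126 (x = 6² + 90 = 36 + 90 = 126)
1/(73*((-61 + 47) + (12 - 11)) + a(x)) = 1/(73*((-61 + 47) + (12 - 11)) + 126²) = 1/(73*(-14 + 1) + 15876) = 1/(73*(-13) + 15876) = 1/(-949 + 15876) = 1/14927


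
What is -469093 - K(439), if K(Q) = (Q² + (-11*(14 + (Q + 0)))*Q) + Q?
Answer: 1525284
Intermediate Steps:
K(Q) = Q + Q² + Q*(-154 - 11*Q) (K(Q) = (Q² + (-11*(14 + Q))*Q) + Q = (Q² + (-154 - 11*Q)*Q) + Q = (Q² + Q*(-154 - 11*Q)) + Q = Q + Q² + Q*(-154 - 11*Q))
-469093 - K(439) = -469093 - (-1)*439*(153 + 10*439) = -469093 - (-1)*439*(153 + 4390) = -469093 - (-1)*439*4543 = -469093 - 1*(-1994377) = -469093 + 1994377 = 1525284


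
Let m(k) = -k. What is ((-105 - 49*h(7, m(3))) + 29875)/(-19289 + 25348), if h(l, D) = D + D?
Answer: 30064/6059 ≈ 4.9619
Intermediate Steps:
h(l, D) = 2*D
((-105 - 49*h(7, m(3))) + 29875)/(-19289 + 25348) = ((-105 - 98*(-1*3)) + 29875)/(-19289 + 25348) = ((-105 - 98*(-3)) + 29875)/6059 = ((-105 - 49*(-6)) + 29875)*(1/6059) = ((-105 + 294) + 29875)*(1/6059) = (189 + 29875)*(1/6059) = 30064*(1/6059) = 30064/6059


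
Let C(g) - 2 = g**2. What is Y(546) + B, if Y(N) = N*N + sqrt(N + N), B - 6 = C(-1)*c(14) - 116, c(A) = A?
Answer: 298048 + 2*sqrt(273) ≈ 2.9808e+5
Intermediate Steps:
C(g) = 2 + g**2
B = -68 (B = 6 + ((2 + (-1)**2)*14 - 116) = 6 + ((2 + 1)*14 - 116) = 6 + (3*14 - 116) = 6 + (42 - 116) = 6 - 74 = -68)
Y(N) = N**2 + sqrt(2)*sqrt(N) (Y(N) = N**2 + sqrt(2*N) = N**2 + sqrt(2)*sqrt(N))
Y(546) + B = (546**2 + sqrt(2)*sqrt(546)) - 68 = (298116 + 2*sqrt(273)) - 68 = 298048 + 2*sqrt(273)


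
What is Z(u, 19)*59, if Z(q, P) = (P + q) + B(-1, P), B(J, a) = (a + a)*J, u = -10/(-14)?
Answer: -7552/7 ≈ -1078.9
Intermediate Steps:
u = 5/7 (u = -10*(-1/14) = 5/7 ≈ 0.71429)
B(J, a) = 2*J*a (B(J, a) = (2*a)*J = 2*J*a)
Z(q, P) = q - P (Z(q, P) = (P + q) + 2*(-1)*P = (P + q) - 2*P = q - P)
Z(u, 19)*59 = (5/7 - 1*19)*59 = (5/7 - 19)*59 = -128/7*59 = -7552/7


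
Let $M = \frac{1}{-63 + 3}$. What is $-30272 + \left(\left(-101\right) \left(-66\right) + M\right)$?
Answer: $- \frac{1416361}{60} \approx -23606.0$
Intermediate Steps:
$M = - \frac{1}{60}$ ($M = \frac{1}{-60} = - \frac{1}{60} \approx -0.016667$)
$-30272 + \left(\left(-101\right) \left(-66\right) + M\right) = -30272 - - \frac{399959}{60} = -30272 + \left(6666 - \frac{1}{60}\right) = -30272 + \frac{399959}{60} = - \frac{1416361}{60}$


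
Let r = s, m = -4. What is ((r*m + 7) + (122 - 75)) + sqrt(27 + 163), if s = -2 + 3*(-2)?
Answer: 86 + sqrt(190) ≈ 99.784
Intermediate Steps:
s = -8 (s = -2 - 6 = -8)
r = -8
((r*m + 7) + (122 - 75)) + sqrt(27 + 163) = ((-8*(-4) + 7) + (122 - 75)) + sqrt(27 + 163) = ((32 + 7) + 47) + sqrt(190) = (39 + 47) + sqrt(190) = 86 + sqrt(190)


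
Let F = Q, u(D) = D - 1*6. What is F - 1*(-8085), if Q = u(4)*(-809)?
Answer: 9703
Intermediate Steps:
u(D) = -6 + D (u(D) = D - 6 = -6 + D)
Q = 1618 (Q = (-6 + 4)*(-809) = -2*(-809) = 1618)
F = 1618
F - 1*(-8085) = 1618 - 1*(-8085) = 1618 + 8085 = 9703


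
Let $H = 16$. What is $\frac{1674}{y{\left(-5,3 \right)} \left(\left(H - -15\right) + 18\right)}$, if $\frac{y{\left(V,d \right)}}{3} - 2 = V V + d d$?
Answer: $\frac{31}{98} \approx 0.31633$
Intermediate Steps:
$y{\left(V,d \right)} = 6 + 3 V^{2} + 3 d^{2}$ ($y{\left(V,d \right)} = 6 + 3 \left(V V + d d\right) = 6 + 3 \left(V^{2} + d^{2}\right) = 6 + \left(3 V^{2} + 3 d^{2}\right) = 6 + 3 V^{2} + 3 d^{2}$)
$\frac{1674}{y{\left(-5,3 \right)} \left(\left(H - -15\right) + 18\right)} = \frac{1674}{\left(6 + 3 \left(-5\right)^{2} + 3 \cdot 3^{2}\right) \left(\left(16 - -15\right) + 18\right)} = \frac{1674}{\left(6 + 3 \cdot 25 + 3 \cdot 9\right) \left(\left(16 + 15\right) + 18\right)} = \frac{1674}{\left(6 + 75 + 27\right) \left(31 + 18\right)} = \frac{1674}{108 \cdot 49} = \frac{1674}{5292} = 1674 \cdot \frac{1}{5292} = \frac{31}{98}$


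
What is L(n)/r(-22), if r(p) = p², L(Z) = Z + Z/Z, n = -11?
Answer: -5/242 ≈ -0.020661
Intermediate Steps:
L(Z) = 1 + Z (L(Z) = Z + 1 = 1 + Z)
L(n)/r(-22) = (1 - 11)/((-22)²) = -10/484 = -10*1/484 = -5/242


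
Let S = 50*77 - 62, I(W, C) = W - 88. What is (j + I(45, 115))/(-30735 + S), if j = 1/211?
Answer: 9072/5685817 ≈ 0.0015955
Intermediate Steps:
I(W, C) = -88 + W
S = 3788 (S = 3850 - 62 = 3788)
j = 1/211 ≈ 0.0047393
(j + I(45, 115))/(-30735 + S) = (1/211 + (-88 + 45))/(-30735 + 3788) = (1/211 - 43)/(-26947) = -9072/211*(-1/26947) = 9072/5685817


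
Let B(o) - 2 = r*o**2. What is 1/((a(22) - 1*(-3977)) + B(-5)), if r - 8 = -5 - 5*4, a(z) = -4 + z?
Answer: 1/3572 ≈ 0.00027996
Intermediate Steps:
r = -17 (r = 8 + (-5 - 5*4) = 8 + (-5 - 20) = 8 - 25 = -17)
B(o) = 2 - 17*o**2
1/((a(22) - 1*(-3977)) + B(-5)) = 1/(((-4 + 22) - 1*(-3977)) + (2 - 17*(-5)**2)) = 1/((18 + 3977) + (2 - 17*25)) = 1/(3995 + (2 - 425)) = 1/(3995 - 423) = 1/3572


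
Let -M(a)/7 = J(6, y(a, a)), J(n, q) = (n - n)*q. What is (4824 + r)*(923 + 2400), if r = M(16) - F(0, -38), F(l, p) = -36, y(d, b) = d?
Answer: 16149780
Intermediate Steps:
J(n, q) = 0 (J(n, q) = 0*q = 0)
M(a) = 0 (M(a) = -7*0 = 0)
r = 36 (r = 0 - 1*(-36) = 0 + 36 = 36)
(4824 + r)*(923 + 2400) = (4824 + 36)*(923 + 2400) = 4860*3323 = 16149780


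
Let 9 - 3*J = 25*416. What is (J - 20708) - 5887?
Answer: -90176/3 ≈ -30059.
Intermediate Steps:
J = -10391/3 (J = 3 - 25*416/3 = 3 - ⅓*10400 = 3 - 10400/3 = -10391/3 ≈ -3463.7)
(J - 20708) - 5887 = (-10391/3 - 20708) - 5887 = -72515/3 - 5887 = -90176/3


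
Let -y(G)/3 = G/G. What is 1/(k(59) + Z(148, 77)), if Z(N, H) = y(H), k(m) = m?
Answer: 1/56 ≈ 0.017857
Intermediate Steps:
y(G) = -3 (y(G) = -3*G/G = -3*1 = -3)
Z(N, H) = -3
1/(k(59) + Z(148, 77)) = 1/(59 - 3) = 1/56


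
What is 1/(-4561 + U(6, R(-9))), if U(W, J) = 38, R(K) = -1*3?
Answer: -1/4523 ≈ -0.00022109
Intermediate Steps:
R(K) = -3
1/(-4561 + U(6, R(-9))) = 1/(-4561 + 38) = 1/(-4523) = -1/4523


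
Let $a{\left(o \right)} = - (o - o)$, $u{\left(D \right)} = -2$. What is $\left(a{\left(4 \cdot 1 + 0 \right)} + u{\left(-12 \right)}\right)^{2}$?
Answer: $4$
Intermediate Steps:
$a{\left(o \right)} = 0$ ($a{\left(o \right)} = \left(-1\right) 0 = 0$)
$\left(a{\left(4 \cdot 1 + 0 \right)} + u{\left(-12 \right)}\right)^{2} = \left(0 - 2\right)^{2} = \left(-2\right)^{2} = 4$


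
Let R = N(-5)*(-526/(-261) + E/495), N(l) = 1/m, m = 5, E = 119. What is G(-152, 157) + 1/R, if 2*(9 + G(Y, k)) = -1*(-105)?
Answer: 2960697/64762 ≈ 45.717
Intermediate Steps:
N(l) = 1/5
G(Y, k) = 87/2 (G(Y, k) = -9 + (-1*(-105))/2 = -9 + (1/2)*105 = -9 + 105/2 = 87/2)
R = 32381/71775 (R = (-526/(-261) + 119/495)/5 = (-526*(-1/261) + 119*(1/495))/5 = (526/261 + 119/495)/5 = (1/5)*(32381/14355) = 32381/71775 ≈ 0.45115)
G(-152, 157) + 1/R = 87/2 + 1/(32381/71775) = 87/2 + 71775/32381 = 2960697/64762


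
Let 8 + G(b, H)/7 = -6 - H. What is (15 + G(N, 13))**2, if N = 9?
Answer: 30276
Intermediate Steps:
G(b, H) = -98 - 7*H (G(b, H) = -56 + 7*(-6 - H) = -56 + (-42 - 7*H) = -98 - 7*H)
(15 + G(N, 13))**2 = (15 + (-98 - 7*13))**2 = (15 + (-98 - 91))**2 = (15 - 189)**2 = (-174)**2 = 30276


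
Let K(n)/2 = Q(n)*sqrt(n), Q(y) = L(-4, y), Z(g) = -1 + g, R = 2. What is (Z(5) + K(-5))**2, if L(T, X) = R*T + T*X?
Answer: -2864 + 192*I*sqrt(5) ≈ -2864.0 + 429.33*I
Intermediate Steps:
L(T, X) = 2*T + T*X
Q(y) = -8 - 4*y (Q(y) = -4*(2 + y) = -8 - 4*y)
K(n) = 2*sqrt(n)*(-8 - 4*n) (K(n) = 2*((-8 - 4*n)*sqrt(n)) = 2*(sqrt(n)*(-8 - 4*n)) = 2*sqrt(n)*(-8 - 4*n))
(Z(5) + K(-5))**2 = ((-1 + 5) + 8*sqrt(-5)*(-2 - 1*(-5)))**2 = (4 + 8*(I*sqrt(5))*(-2 + 5))**2 = (4 + 8*(I*sqrt(5))*3)**2 = (4 + 24*I*sqrt(5))**2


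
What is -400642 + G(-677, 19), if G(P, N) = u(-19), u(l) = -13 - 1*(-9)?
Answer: -400646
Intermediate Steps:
u(l) = -4 (u(l) = -13 + 9 = -4)
G(P, N) = -4
-400642 + G(-677, 19) = -400642 - 4 = -400646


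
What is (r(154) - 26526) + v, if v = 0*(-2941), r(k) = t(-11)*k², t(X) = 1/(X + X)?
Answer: -27604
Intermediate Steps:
t(X) = 1/(2*X)
r(k) = -k²/22 (r(k) = ((½)/(-11))*k² = ((½)*(-1/11))*k² = -k²/22)
v = 0
(r(154) - 26526) + v = (-1/22*154² - 26526) + 0 = (-1/22*23716 - 26526) + 0 = (-1078 - 26526) + 0 = -27604 + 0 = -27604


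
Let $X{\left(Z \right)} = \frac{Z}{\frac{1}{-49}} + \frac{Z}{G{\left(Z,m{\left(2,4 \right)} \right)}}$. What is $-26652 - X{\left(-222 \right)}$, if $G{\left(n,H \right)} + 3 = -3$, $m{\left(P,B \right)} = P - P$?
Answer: $-37567$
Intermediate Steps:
$m{\left(P,B \right)} = 0$
$G{\left(n,H \right)} = -6$ ($G{\left(n,H \right)} = -3 - 3 = -6$)
$X{\left(Z \right)} = - \frac{295 Z}{6}$ ($X{\left(Z \right)} = \frac{Z}{\frac{1}{-49}} + \frac{Z}{-6} = \frac{Z}{- \frac{1}{49}} + Z \left(- \frac{1}{6}\right) = Z \left(-49\right) - \frac{Z}{6} = - 49 Z - \frac{Z}{6} = - \frac{295 Z}{6}$)
$-26652 - X{\left(-222 \right)} = -26652 - \left(- \frac{295}{6}\right) \left(-222\right) = -26652 - 10915 = -37567$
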